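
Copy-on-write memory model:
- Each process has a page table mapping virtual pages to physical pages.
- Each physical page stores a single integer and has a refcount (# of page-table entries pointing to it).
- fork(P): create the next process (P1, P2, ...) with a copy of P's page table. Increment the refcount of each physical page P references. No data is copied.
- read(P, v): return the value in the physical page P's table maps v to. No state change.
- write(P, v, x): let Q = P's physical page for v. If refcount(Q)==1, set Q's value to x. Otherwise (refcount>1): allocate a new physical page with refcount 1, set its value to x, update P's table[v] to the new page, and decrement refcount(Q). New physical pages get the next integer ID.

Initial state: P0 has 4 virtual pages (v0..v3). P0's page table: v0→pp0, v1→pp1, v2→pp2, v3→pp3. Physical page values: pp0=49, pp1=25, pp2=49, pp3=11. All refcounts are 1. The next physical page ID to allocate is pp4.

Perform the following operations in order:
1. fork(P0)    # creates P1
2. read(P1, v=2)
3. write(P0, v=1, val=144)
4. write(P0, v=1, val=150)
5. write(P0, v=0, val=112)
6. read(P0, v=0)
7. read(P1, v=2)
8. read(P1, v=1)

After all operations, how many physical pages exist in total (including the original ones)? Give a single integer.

Op 1: fork(P0) -> P1. 4 ppages; refcounts: pp0:2 pp1:2 pp2:2 pp3:2
Op 2: read(P1, v2) -> 49. No state change.
Op 3: write(P0, v1, 144). refcount(pp1)=2>1 -> COPY to pp4. 5 ppages; refcounts: pp0:2 pp1:1 pp2:2 pp3:2 pp4:1
Op 4: write(P0, v1, 150). refcount(pp4)=1 -> write in place. 5 ppages; refcounts: pp0:2 pp1:1 pp2:2 pp3:2 pp4:1
Op 5: write(P0, v0, 112). refcount(pp0)=2>1 -> COPY to pp5. 6 ppages; refcounts: pp0:1 pp1:1 pp2:2 pp3:2 pp4:1 pp5:1
Op 6: read(P0, v0) -> 112. No state change.
Op 7: read(P1, v2) -> 49. No state change.
Op 8: read(P1, v1) -> 25. No state change.

Answer: 6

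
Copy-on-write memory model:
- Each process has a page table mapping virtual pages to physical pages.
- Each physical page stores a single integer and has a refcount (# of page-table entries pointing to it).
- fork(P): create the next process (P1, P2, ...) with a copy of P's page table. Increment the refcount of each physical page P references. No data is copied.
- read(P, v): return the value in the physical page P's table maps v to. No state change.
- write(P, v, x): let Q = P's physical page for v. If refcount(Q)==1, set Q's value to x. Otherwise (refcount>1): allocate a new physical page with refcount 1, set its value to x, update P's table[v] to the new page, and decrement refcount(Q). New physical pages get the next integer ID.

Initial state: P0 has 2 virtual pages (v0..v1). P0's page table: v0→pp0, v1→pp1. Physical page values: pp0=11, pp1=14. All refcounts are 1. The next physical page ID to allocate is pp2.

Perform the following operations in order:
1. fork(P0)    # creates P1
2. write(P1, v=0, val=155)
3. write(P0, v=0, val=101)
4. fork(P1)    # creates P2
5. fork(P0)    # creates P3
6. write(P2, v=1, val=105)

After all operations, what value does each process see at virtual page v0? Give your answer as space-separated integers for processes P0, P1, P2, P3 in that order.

Answer: 101 155 155 101

Derivation:
Op 1: fork(P0) -> P1. 2 ppages; refcounts: pp0:2 pp1:2
Op 2: write(P1, v0, 155). refcount(pp0)=2>1 -> COPY to pp2. 3 ppages; refcounts: pp0:1 pp1:2 pp2:1
Op 3: write(P0, v0, 101). refcount(pp0)=1 -> write in place. 3 ppages; refcounts: pp0:1 pp1:2 pp2:1
Op 4: fork(P1) -> P2. 3 ppages; refcounts: pp0:1 pp1:3 pp2:2
Op 5: fork(P0) -> P3. 3 ppages; refcounts: pp0:2 pp1:4 pp2:2
Op 6: write(P2, v1, 105). refcount(pp1)=4>1 -> COPY to pp3. 4 ppages; refcounts: pp0:2 pp1:3 pp2:2 pp3:1
P0: v0 -> pp0 = 101
P1: v0 -> pp2 = 155
P2: v0 -> pp2 = 155
P3: v0 -> pp0 = 101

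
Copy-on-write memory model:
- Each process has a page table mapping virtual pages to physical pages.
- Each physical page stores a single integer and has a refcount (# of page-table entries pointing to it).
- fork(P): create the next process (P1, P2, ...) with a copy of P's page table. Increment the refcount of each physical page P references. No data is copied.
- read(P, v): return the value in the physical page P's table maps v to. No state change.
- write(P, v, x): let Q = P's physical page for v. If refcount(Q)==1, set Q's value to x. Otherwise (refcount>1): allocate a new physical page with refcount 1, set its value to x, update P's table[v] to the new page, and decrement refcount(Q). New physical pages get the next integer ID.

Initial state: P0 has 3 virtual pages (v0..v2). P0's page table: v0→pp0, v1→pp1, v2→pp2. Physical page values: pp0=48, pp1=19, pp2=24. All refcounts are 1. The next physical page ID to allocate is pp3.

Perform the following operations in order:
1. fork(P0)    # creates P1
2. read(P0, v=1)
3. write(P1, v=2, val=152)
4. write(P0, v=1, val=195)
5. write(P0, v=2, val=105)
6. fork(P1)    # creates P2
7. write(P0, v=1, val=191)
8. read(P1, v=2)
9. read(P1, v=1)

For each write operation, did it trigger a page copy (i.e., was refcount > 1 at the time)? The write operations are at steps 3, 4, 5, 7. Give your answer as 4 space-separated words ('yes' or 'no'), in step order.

Op 1: fork(P0) -> P1. 3 ppages; refcounts: pp0:2 pp1:2 pp2:2
Op 2: read(P0, v1) -> 19. No state change.
Op 3: write(P1, v2, 152). refcount(pp2)=2>1 -> COPY to pp3. 4 ppages; refcounts: pp0:2 pp1:2 pp2:1 pp3:1
Op 4: write(P0, v1, 195). refcount(pp1)=2>1 -> COPY to pp4. 5 ppages; refcounts: pp0:2 pp1:1 pp2:1 pp3:1 pp4:1
Op 5: write(P0, v2, 105). refcount(pp2)=1 -> write in place. 5 ppages; refcounts: pp0:2 pp1:1 pp2:1 pp3:1 pp4:1
Op 6: fork(P1) -> P2. 5 ppages; refcounts: pp0:3 pp1:2 pp2:1 pp3:2 pp4:1
Op 7: write(P0, v1, 191). refcount(pp4)=1 -> write in place. 5 ppages; refcounts: pp0:3 pp1:2 pp2:1 pp3:2 pp4:1
Op 8: read(P1, v2) -> 152. No state change.
Op 9: read(P1, v1) -> 19. No state change.

yes yes no no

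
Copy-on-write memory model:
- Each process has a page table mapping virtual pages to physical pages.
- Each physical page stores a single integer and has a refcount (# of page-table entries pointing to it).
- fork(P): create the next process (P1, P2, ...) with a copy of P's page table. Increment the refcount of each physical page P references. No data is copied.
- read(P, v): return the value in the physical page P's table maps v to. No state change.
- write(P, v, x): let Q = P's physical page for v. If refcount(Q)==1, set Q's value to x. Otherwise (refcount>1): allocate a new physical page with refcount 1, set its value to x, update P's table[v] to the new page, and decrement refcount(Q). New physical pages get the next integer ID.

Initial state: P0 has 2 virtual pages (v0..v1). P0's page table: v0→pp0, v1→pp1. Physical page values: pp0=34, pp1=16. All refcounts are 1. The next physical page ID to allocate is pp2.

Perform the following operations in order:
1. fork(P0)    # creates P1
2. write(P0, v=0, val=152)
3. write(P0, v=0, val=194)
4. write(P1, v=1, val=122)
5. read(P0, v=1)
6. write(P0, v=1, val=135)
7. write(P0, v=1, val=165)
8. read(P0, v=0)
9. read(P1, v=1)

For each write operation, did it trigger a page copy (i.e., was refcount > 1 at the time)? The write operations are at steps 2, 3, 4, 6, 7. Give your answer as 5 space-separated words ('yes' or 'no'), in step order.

Op 1: fork(P0) -> P1. 2 ppages; refcounts: pp0:2 pp1:2
Op 2: write(P0, v0, 152). refcount(pp0)=2>1 -> COPY to pp2. 3 ppages; refcounts: pp0:1 pp1:2 pp2:1
Op 3: write(P0, v0, 194). refcount(pp2)=1 -> write in place. 3 ppages; refcounts: pp0:1 pp1:2 pp2:1
Op 4: write(P1, v1, 122). refcount(pp1)=2>1 -> COPY to pp3. 4 ppages; refcounts: pp0:1 pp1:1 pp2:1 pp3:1
Op 5: read(P0, v1) -> 16. No state change.
Op 6: write(P0, v1, 135). refcount(pp1)=1 -> write in place. 4 ppages; refcounts: pp0:1 pp1:1 pp2:1 pp3:1
Op 7: write(P0, v1, 165). refcount(pp1)=1 -> write in place. 4 ppages; refcounts: pp0:1 pp1:1 pp2:1 pp3:1
Op 8: read(P0, v0) -> 194. No state change.
Op 9: read(P1, v1) -> 122. No state change.

yes no yes no no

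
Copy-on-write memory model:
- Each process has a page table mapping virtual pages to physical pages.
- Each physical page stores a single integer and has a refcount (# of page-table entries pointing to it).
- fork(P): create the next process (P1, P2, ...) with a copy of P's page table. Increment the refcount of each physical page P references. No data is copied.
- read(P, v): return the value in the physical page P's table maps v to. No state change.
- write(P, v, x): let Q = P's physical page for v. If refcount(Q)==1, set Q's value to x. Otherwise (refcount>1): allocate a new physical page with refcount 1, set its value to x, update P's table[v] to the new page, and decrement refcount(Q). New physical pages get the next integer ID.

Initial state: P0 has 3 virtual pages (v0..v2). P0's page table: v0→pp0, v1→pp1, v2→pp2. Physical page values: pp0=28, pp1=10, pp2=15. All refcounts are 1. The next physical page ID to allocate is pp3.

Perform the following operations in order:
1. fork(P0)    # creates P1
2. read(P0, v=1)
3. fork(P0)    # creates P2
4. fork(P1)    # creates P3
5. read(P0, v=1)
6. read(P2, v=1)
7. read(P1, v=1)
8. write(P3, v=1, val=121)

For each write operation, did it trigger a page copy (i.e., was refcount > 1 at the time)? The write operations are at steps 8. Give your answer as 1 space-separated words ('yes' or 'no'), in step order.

Op 1: fork(P0) -> P1. 3 ppages; refcounts: pp0:2 pp1:2 pp2:2
Op 2: read(P0, v1) -> 10. No state change.
Op 3: fork(P0) -> P2. 3 ppages; refcounts: pp0:3 pp1:3 pp2:3
Op 4: fork(P1) -> P3. 3 ppages; refcounts: pp0:4 pp1:4 pp2:4
Op 5: read(P0, v1) -> 10. No state change.
Op 6: read(P2, v1) -> 10. No state change.
Op 7: read(P1, v1) -> 10. No state change.
Op 8: write(P3, v1, 121). refcount(pp1)=4>1 -> COPY to pp3. 4 ppages; refcounts: pp0:4 pp1:3 pp2:4 pp3:1

yes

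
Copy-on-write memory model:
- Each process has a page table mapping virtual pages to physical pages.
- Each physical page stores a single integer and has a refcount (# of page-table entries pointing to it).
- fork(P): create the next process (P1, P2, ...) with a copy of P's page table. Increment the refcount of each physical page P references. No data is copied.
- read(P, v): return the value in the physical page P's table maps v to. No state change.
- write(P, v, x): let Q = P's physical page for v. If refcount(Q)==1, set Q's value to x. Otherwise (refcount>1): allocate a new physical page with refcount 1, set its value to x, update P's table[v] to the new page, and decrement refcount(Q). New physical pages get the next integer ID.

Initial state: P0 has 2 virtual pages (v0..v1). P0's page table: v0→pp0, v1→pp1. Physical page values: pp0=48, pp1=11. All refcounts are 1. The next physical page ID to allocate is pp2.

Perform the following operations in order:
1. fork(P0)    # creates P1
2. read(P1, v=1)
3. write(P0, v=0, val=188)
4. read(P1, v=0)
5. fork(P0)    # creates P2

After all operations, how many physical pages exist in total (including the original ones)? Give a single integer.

Answer: 3

Derivation:
Op 1: fork(P0) -> P1. 2 ppages; refcounts: pp0:2 pp1:2
Op 2: read(P1, v1) -> 11. No state change.
Op 3: write(P0, v0, 188). refcount(pp0)=2>1 -> COPY to pp2. 3 ppages; refcounts: pp0:1 pp1:2 pp2:1
Op 4: read(P1, v0) -> 48. No state change.
Op 5: fork(P0) -> P2. 3 ppages; refcounts: pp0:1 pp1:3 pp2:2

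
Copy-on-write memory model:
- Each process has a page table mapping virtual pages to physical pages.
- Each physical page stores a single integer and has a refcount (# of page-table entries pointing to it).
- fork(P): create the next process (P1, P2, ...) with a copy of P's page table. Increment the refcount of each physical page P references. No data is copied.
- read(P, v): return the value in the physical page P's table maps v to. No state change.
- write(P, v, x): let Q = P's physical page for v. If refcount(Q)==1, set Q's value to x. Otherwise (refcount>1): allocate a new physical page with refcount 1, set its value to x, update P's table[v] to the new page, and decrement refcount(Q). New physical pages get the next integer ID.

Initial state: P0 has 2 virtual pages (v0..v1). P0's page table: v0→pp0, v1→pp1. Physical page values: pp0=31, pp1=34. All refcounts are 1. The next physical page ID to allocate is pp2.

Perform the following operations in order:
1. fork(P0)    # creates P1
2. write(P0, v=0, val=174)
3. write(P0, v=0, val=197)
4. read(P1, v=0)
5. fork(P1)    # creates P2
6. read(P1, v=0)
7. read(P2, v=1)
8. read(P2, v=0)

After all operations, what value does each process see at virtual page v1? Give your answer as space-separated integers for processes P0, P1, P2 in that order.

Op 1: fork(P0) -> P1. 2 ppages; refcounts: pp0:2 pp1:2
Op 2: write(P0, v0, 174). refcount(pp0)=2>1 -> COPY to pp2. 3 ppages; refcounts: pp0:1 pp1:2 pp2:1
Op 3: write(P0, v0, 197). refcount(pp2)=1 -> write in place. 3 ppages; refcounts: pp0:1 pp1:2 pp2:1
Op 4: read(P1, v0) -> 31. No state change.
Op 5: fork(P1) -> P2. 3 ppages; refcounts: pp0:2 pp1:3 pp2:1
Op 6: read(P1, v0) -> 31. No state change.
Op 7: read(P2, v1) -> 34. No state change.
Op 8: read(P2, v0) -> 31. No state change.
P0: v1 -> pp1 = 34
P1: v1 -> pp1 = 34
P2: v1 -> pp1 = 34

Answer: 34 34 34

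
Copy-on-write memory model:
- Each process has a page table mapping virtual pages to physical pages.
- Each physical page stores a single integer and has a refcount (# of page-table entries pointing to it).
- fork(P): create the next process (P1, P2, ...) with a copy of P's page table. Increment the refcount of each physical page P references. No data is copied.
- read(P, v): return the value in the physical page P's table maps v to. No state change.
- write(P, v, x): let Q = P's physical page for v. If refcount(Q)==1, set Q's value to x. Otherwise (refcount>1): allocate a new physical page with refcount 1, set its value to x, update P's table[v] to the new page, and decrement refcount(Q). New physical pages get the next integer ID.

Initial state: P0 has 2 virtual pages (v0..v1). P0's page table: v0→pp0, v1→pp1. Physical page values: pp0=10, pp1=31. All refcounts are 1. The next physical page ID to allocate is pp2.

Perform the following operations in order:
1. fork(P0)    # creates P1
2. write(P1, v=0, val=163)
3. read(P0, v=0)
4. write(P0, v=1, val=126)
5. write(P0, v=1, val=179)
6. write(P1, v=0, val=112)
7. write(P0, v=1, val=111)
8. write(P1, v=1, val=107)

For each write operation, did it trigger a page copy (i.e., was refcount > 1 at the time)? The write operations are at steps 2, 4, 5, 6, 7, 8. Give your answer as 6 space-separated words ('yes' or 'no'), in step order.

Op 1: fork(P0) -> P1. 2 ppages; refcounts: pp0:2 pp1:2
Op 2: write(P1, v0, 163). refcount(pp0)=2>1 -> COPY to pp2. 3 ppages; refcounts: pp0:1 pp1:2 pp2:1
Op 3: read(P0, v0) -> 10. No state change.
Op 4: write(P0, v1, 126). refcount(pp1)=2>1 -> COPY to pp3. 4 ppages; refcounts: pp0:1 pp1:1 pp2:1 pp3:1
Op 5: write(P0, v1, 179). refcount(pp3)=1 -> write in place. 4 ppages; refcounts: pp0:1 pp1:1 pp2:1 pp3:1
Op 6: write(P1, v0, 112). refcount(pp2)=1 -> write in place. 4 ppages; refcounts: pp0:1 pp1:1 pp2:1 pp3:1
Op 7: write(P0, v1, 111). refcount(pp3)=1 -> write in place. 4 ppages; refcounts: pp0:1 pp1:1 pp2:1 pp3:1
Op 8: write(P1, v1, 107). refcount(pp1)=1 -> write in place. 4 ppages; refcounts: pp0:1 pp1:1 pp2:1 pp3:1

yes yes no no no no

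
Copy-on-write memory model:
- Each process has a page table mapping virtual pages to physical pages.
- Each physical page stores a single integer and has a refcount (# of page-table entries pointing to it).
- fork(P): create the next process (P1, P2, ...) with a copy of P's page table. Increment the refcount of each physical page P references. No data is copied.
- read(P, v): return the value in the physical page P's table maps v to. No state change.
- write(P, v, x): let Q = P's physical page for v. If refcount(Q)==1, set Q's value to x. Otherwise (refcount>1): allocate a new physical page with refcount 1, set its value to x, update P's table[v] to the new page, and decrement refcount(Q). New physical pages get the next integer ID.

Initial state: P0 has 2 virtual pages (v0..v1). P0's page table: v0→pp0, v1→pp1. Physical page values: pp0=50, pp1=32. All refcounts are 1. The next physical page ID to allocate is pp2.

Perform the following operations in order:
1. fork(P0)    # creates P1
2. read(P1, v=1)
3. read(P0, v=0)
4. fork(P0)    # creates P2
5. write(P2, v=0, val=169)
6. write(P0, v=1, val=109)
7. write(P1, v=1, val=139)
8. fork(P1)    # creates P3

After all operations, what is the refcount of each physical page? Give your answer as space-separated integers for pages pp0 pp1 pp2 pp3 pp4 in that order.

Answer: 3 1 1 1 2

Derivation:
Op 1: fork(P0) -> P1. 2 ppages; refcounts: pp0:2 pp1:2
Op 2: read(P1, v1) -> 32. No state change.
Op 3: read(P0, v0) -> 50. No state change.
Op 4: fork(P0) -> P2. 2 ppages; refcounts: pp0:3 pp1:3
Op 5: write(P2, v0, 169). refcount(pp0)=3>1 -> COPY to pp2. 3 ppages; refcounts: pp0:2 pp1:3 pp2:1
Op 6: write(P0, v1, 109). refcount(pp1)=3>1 -> COPY to pp3. 4 ppages; refcounts: pp0:2 pp1:2 pp2:1 pp3:1
Op 7: write(P1, v1, 139). refcount(pp1)=2>1 -> COPY to pp4. 5 ppages; refcounts: pp0:2 pp1:1 pp2:1 pp3:1 pp4:1
Op 8: fork(P1) -> P3. 5 ppages; refcounts: pp0:3 pp1:1 pp2:1 pp3:1 pp4:2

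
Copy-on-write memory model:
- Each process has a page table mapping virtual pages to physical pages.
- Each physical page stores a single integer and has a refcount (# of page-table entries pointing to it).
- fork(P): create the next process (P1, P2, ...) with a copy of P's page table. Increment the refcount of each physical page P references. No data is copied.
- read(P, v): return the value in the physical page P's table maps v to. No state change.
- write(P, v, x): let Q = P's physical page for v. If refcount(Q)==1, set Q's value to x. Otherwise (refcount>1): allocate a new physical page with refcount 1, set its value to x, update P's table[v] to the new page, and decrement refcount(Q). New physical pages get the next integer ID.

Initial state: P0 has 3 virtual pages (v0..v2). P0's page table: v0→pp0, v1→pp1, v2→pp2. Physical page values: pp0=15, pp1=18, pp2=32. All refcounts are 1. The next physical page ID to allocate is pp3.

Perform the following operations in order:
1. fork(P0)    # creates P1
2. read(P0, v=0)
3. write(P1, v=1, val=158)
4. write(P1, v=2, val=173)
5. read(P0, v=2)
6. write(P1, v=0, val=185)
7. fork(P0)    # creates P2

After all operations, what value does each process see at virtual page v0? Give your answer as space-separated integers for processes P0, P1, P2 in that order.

Op 1: fork(P0) -> P1. 3 ppages; refcounts: pp0:2 pp1:2 pp2:2
Op 2: read(P0, v0) -> 15. No state change.
Op 3: write(P1, v1, 158). refcount(pp1)=2>1 -> COPY to pp3. 4 ppages; refcounts: pp0:2 pp1:1 pp2:2 pp3:1
Op 4: write(P1, v2, 173). refcount(pp2)=2>1 -> COPY to pp4. 5 ppages; refcounts: pp0:2 pp1:1 pp2:1 pp3:1 pp4:1
Op 5: read(P0, v2) -> 32. No state change.
Op 6: write(P1, v0, 185). refcount(pp0)=2>1 -> COPY to pp5. 6 ppages; refcounts: pp0:1 pp1:1 pp2:1 pp3:1 pp4:1 pp5:1
Op 7: fork(P0) -> P2. 6 ppages; refcounts: pp0:2 pp1:2 pp2:2 pp3:1 pp4:1 pp5:1
P0: v0 -> pp0 = 15
P1: v0 -> pp5 = 185
P2: v0 -> pp0 = 15

Answer: 15 185 15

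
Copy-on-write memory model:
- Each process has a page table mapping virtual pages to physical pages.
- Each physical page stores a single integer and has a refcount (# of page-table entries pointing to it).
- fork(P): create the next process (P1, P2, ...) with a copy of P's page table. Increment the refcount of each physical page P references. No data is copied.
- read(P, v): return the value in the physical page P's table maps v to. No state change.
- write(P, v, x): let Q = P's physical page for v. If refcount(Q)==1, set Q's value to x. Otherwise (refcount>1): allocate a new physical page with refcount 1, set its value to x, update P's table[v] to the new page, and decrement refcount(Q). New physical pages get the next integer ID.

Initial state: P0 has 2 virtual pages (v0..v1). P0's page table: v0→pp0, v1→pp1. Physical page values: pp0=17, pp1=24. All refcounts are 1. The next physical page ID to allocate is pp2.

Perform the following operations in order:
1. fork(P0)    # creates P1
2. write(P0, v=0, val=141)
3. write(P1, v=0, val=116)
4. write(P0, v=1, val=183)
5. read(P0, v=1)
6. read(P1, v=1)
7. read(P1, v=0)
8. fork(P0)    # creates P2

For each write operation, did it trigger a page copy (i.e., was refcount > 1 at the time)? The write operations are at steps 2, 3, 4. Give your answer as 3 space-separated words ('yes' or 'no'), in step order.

Op 1: fork(P0) -> P1. 2 ppages; refcounts: pp0:2 pp1:2
Op 2: write(P0, v0, 141). refcount(pp0)=2>1 -> COPY to pp2. 3 ppages; refcounts: pp0:1 pp1:2 pp2:1
Op 3: write(P1, v0, 116). refcount(pp0)=1 -> write in place. 3 ppages; refcounts: pp0:1 pp1:2 pp2:1
Op 4: write(P0, v1, 183). refcount(pp1)=2>1 -> COPY to pp3. 4 ppages; refcounts: pp0:1 pp1:1 pp2:1 pp3:1
Op 5: read(P0, v1) -> 183. No state change.
Op 6: read(P1, v1) -> 24. No state change.
Op 7: read(P1, v0) -> 116. No state change.
Op 8: fork(P0) -> P2. 4 ppages; refcounts: pp0:1 pp1:1 pp2:2 pp3:2

yes no yes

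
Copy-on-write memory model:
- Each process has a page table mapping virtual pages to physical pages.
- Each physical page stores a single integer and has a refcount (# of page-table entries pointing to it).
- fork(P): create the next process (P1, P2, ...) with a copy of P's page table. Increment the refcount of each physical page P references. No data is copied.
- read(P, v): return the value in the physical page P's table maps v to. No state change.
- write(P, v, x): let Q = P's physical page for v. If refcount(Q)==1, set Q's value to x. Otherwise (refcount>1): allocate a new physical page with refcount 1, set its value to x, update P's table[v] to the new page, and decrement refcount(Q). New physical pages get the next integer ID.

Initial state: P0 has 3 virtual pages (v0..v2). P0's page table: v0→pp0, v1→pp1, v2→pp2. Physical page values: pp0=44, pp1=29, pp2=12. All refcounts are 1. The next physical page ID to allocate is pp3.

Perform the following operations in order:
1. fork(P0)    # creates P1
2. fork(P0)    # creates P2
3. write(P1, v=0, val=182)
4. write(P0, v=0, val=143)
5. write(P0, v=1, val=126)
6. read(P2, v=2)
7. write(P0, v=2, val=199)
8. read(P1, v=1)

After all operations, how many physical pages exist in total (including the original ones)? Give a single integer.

Answer: 7

Derivation:
Op 1: fork(P0) -> P1. 3 ppages; refcounts: pp0:2 pp1:2 pp2:2
Op 2: fork(P0) -> P2. 3 ppages; refcounts: pp0:3 pp1:3 pp2:3
Op 3: write(P1, v0, 182). refcount(pp0)=3>1 -> COPY to pp3. 4 ppages; refcounts: pp0:2 pp1:3 pp2:3 pp3:1
Op 4: write(P0, v0, 143). refcount(pp0)=2>1 -> COPY to pp4. 5 ppages; refcounts: pp0:1 pp1:3 pp2:3 pp3:1 pp4:1
Op 5: write(P0, v1, 126). refcount(pp1)=3>1 -> COPY to pp5. 6 ppages; refcounts: pp0:1 pp1:2 pp2:3 pp3:1 pp4:1 pp5:1
Op 6: read(P2, v2) -> 12. No state change.
Op 7: write(P0, v2, 199). refcount(pp2)=3>1 -> COPY to pp6. 7 ppages; refcounts: pp0:1 pp1:2 pp2:2 pp3:1 pp4:1 pp5:1 pp6:1
Op 8: read(P1, v1) -> 29. No state change.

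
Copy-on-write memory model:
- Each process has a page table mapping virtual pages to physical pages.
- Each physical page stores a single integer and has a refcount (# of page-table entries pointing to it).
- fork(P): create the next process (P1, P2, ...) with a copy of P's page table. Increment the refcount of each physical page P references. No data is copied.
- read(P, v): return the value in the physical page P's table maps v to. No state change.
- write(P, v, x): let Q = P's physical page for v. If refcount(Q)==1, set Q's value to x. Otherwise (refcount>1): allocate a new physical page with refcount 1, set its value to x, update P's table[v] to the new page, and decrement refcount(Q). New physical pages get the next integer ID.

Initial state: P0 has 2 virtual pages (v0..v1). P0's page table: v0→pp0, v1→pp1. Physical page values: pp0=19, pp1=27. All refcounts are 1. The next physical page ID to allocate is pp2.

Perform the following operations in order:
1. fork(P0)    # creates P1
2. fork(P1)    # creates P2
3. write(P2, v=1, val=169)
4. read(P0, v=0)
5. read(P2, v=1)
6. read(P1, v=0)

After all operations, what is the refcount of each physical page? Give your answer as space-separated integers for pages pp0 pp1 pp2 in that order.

Answer: 3 2 1

Derivation:
Op 1: fork(P0) -> P1. 2 ppages; refcounts: pp0:2 pp1:2
Op 2: fork(P1) -> P2. 2 ppages; refcounts: pp0:3 pp1:3
Op 3: write(P2, v1, 169). refcount(pp1)=3>1 -> COPY to pp2. 3 ppages; refcounts: pp0:3 pp1:2 pp2:1
Op 4: read(P0, v0) -> 19. No state change.
Op 5: read(P2, v1) -> 169. No state change.
Op 6: read(P1, v0) -> 19. No state change.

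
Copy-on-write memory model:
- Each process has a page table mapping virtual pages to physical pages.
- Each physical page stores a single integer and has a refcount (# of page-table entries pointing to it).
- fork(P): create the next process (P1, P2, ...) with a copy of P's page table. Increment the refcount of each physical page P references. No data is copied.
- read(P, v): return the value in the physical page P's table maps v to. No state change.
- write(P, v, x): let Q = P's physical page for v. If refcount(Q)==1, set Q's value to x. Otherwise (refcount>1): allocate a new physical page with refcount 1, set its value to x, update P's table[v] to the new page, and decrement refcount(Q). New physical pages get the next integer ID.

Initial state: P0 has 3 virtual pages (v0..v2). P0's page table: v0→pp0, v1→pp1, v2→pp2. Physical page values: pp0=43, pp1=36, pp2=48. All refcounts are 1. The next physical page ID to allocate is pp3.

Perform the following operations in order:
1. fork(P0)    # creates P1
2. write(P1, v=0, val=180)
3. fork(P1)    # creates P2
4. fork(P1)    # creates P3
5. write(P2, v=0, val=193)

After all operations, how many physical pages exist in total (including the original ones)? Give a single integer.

Op 1: fork(P0) -> P1. 3 ppages; refcounts: pp0:2 pp1:2 pp2:2
Op 2: write(P1, v0, 180). refcount(pp0)=2>1 -> COPY to pp3. 4 ppages; refcounts: pp0:1 pp1:2 pp2:2 pp3:1
Op 3: fork(P1) -> P2. 4 ppages; refcounts: pp0:1 pp1:3 pp2:3 pp3:2
Op 4: fork(P1) -> P3. 4 ppages; refcounts: pp0:1 pp1:4 pp2:4 pp3:3
Op 5: write(P2, v0, 193). refcount(pp3)=3>1 -> COPY to pp4. 5 ppages; refcounts: pp0:1 pp1:4 pp2:4 pp3:2 pp4:1

Answer: 5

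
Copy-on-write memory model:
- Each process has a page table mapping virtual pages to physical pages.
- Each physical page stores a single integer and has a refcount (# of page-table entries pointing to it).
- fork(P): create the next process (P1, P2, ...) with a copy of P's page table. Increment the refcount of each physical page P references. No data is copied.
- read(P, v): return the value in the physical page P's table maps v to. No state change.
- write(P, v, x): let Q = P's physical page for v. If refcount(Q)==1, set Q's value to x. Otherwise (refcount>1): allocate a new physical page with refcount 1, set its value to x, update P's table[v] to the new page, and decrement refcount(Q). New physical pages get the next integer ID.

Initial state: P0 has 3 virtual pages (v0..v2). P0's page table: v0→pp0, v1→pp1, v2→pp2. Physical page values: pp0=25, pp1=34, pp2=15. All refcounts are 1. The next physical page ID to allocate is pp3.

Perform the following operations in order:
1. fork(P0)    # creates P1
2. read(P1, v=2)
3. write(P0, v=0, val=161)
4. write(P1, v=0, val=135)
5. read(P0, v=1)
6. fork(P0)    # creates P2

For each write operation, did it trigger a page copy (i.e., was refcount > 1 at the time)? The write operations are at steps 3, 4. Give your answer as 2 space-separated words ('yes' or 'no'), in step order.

Op 1: fork(P0) -> P1. 3 ppages; refcounts: pp0:2 pp1:2 pp2:2
Op 2: read(P1, v2) -> 15. No state change.
Op 3: write(P0, v0, 161). refcount(pp0)=2>1 -> COPY to pp3. 4 ppages; refcounts: pp0:1 pp1:2 pp2:2 pp3:1
Op 4: write(P1, v0, 135). refcount(pp0)=1 -> write in place. 4 ppages; refcounts: pp0:1 pp1:2 pp2:2 pp3:1
Op 5: read(P0, v1) -> 34. No state change.
Op 6: fork(P0) -> P2. 4 ppages; refcounts: pp0:1 pp1:3 pp2:3 pp3:2

yes no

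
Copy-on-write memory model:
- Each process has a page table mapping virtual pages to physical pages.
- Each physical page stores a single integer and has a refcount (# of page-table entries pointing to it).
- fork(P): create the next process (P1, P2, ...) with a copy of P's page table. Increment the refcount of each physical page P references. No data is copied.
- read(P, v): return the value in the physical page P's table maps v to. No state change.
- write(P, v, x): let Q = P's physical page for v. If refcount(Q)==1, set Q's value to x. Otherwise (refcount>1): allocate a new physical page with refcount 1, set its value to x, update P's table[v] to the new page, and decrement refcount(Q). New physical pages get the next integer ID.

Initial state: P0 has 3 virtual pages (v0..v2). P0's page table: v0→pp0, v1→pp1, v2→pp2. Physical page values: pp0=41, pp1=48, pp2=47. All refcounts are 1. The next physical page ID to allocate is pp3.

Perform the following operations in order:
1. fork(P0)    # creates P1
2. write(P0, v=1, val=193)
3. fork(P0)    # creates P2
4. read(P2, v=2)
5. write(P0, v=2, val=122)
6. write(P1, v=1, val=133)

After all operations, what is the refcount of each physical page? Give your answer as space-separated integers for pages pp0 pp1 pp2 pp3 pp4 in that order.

Answer: 3 1 2 2 1

Derivation:
Op 1: fork(P0) -> P1. 3 ppages; refcounts: pp0:2 pp1:2 pp2:2
Op 2: write(P0, v1, 193). refcount(pp1)=2>1 -> COPY to pp3. 4 ppages; refcounts: pp0:2 pp1:1 pp2:2 pp3:1
Op 3: fork(P0) -> P2. 4 ppages; refcounts: pp0:3 pp1:1 pp2:3 pp3:2
Op 4: read(P2, v2) -> 47. No state change.
Op 5: write(P0, v2, 122). refcount(pp2)=3>1 -> COPY to pp4. 5 ppages; refcounts: pp0:3 pp1:1 pp2:2 pp3:2 pp4:1
Op 6: write(P1, v1, 133). refcount(pp1)=1 -> write in place. 5 ppages; refcounts: pp0:3 pp1:1 pp2:2 pp3:2 pp4:1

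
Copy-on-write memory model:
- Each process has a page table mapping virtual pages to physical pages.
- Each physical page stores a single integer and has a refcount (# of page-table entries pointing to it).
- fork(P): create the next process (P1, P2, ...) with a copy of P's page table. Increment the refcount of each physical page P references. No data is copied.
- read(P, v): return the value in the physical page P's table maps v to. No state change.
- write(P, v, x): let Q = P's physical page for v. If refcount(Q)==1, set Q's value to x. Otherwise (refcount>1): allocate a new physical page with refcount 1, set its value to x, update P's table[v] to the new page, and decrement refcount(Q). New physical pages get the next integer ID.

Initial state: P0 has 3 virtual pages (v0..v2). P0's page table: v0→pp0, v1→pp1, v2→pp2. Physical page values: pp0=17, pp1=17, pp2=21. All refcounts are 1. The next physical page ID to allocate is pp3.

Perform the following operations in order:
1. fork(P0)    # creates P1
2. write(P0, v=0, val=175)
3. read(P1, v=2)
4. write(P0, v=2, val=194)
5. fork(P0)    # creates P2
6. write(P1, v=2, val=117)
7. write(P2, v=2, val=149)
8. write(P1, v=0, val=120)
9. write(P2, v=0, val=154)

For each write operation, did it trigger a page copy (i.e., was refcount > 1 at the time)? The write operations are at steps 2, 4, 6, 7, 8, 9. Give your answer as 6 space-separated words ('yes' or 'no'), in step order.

Op 1: fork(P0) -> P1. 3 ppages; refcounts: pp0:2 pp1:2 pp2:2
Op 2: write(P0, v0, 175). refcount(pp0)=2>1 -> COPY to pp3. 4 ppages; refcounts: pp0:1 pp1:2 pp2:2 pp3:1
Op 3: read(P1, v2) -> 21. No state change.
Op 4: write(P0, v2, 194). refcount(pp2)=2>1 -> COPY to pp4. 5 ppages; refcounts: pp0:1 pp1:2 pp2:1 pp3:1 pp4:1
Op 5: fork(P0) -> P2. 5 ppages; refcounts: pp0:1 pp1:3 pp2:1 pp3:2 pp4:2
Op 6: write(P1, v2, 117). refcount(pp2)=1 -> write in place. 5 ppages; refcounts: pp0:1 pp1:3 pp2:1 pp3:2 pp4:2
Op 7: write(P2, v2, 149). refcount(pp4)=2>1 -> COPY to pp5. 6 ppages; refcounts: pp0:1 pp1:3 pp2:1 pp3:2 pp4:1 pp5:1
Op 8: write(P1, v0, 120). refcount(pp0)=1 -> write in place. 6 ppages; refcounts: pp0:1 pp1:3 pp2:1 pp3:2 pp4:1 pp5:1
Op 9: write(P2, v0, 154). refcount(pp3)=2>1 -> COPY to pp6. 7 ppages; refcounts: pp0:1 pp1:3 pp2:1 pp3:1 pp4:1 pp5:1 pp6:1

yes yes no yes no yes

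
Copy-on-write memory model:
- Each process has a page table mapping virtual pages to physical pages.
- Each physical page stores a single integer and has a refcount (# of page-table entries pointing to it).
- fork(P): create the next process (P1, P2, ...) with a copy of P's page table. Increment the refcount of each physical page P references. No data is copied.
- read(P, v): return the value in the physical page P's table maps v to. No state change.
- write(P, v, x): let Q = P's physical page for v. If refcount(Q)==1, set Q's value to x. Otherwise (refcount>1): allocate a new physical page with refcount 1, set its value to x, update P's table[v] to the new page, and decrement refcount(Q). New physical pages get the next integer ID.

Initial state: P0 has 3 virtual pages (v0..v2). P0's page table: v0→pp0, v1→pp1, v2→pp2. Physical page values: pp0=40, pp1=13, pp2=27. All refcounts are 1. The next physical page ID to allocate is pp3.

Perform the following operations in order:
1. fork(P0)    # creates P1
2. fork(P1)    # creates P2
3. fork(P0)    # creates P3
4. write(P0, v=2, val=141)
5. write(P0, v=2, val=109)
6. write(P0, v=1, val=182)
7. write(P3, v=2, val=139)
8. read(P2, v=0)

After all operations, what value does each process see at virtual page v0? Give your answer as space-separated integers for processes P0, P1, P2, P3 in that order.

Op 1: fork(P0) -> P1. 3 ppages; refcounts: pp0:2 pp1:2 pp2:2
Op 2: fork(P1) -> P2. 3 ppages; refcounts: pp0:3 pp1:3 pp2:3
Op 3: fork(P0) -> P3. 3 ppages; refcounts: pp0:4 pp1:4 pp2:4
Op 4: write(P0, v2, 141). refcount(pp2)=4>1 -> COPY to pp3. 4 ppages; refcounts: pp0:4 pp1:4 pp2:3 pp3:1
Op 5: write(P0, v2, 109). refcount(pp3)=1 -> write in place. 4 ppages; refcounts: pp0:4 pp1:4 pp2:3 pp3:1
Op 6: write(P0, v1, 182). refcount(pp1)=4>1 -> COPY to pp4. 5 ppages; refcounts: pp0:4 pp1:3 pp2:3 pp3:1 pp4:1
Op 7: write(P3, v2, 139). refcount(pp2)=3>1 -> COPY to pp5. 6 ppages; refcounts: pp0:4 pp1:3 pp2:2 pp3:1 pp4:1 pp5:1
Op 8: read(P2, v0) -> 40. No state change.
P0: v0 -> pp0 = 40
P1: v0 -> pp0 = 40
P2: v0 -> pp0 = 40
P3: v0 -> pp0 = 40

Answer: 40 40 40 40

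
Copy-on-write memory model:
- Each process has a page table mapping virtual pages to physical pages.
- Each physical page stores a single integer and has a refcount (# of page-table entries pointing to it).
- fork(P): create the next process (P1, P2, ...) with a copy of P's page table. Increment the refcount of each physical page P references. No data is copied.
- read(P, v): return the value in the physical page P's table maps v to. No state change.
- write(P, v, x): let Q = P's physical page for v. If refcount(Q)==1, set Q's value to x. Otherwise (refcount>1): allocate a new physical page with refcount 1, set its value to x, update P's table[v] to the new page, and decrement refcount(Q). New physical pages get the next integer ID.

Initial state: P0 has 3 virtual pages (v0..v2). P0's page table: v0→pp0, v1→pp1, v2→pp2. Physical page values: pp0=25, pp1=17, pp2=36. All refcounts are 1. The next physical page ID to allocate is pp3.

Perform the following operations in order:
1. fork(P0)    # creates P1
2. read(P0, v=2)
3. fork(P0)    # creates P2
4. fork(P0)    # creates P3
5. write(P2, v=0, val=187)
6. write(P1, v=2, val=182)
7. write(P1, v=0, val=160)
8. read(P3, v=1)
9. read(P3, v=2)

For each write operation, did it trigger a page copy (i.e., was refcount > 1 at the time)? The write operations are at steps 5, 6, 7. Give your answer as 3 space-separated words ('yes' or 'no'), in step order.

Op 1: fork(P0) -> P1. 3 ppages; refcounts: pp0:2 pp1:2 pp2:2
Op 2: read(P0, v2) -> 36. No state change.
Op 3: fork(P0) -> P2. 3 ppages; refcounts: pp0:3 pp1:3 pp2:3
Op 4: fork(P0) -> P3. 3 ppages; refcounts: pp0:4 pp1:4 pp2:4
Op 5: write(P2, v0, 187). refcount(pp0)=4>1 -> COPY to pp3. 4 ppages; refcounts: pp0:3 pp1:4 pp2:4 pp3:1
Op 6: write(P1, v2, 182). refcount(pp2)=4>1 -> COPY to pp4. 5 ppages; refcounts: pp0:3 pp1:4 pp2:3 pp3:1 pp4:1
Op 7: write(P1, v0, 160). refcount(pp0)=3>1 -> COPY to pp5. 6 ppages; refcounts: pp0:2 pp1:4 pp2:3 pp3:1 pp4:1 pp5:1
Op 8: read(P3, v1) -> 17. No state change.
Op 9: read(P3, v2) -> 36. No state change.

yes yes yes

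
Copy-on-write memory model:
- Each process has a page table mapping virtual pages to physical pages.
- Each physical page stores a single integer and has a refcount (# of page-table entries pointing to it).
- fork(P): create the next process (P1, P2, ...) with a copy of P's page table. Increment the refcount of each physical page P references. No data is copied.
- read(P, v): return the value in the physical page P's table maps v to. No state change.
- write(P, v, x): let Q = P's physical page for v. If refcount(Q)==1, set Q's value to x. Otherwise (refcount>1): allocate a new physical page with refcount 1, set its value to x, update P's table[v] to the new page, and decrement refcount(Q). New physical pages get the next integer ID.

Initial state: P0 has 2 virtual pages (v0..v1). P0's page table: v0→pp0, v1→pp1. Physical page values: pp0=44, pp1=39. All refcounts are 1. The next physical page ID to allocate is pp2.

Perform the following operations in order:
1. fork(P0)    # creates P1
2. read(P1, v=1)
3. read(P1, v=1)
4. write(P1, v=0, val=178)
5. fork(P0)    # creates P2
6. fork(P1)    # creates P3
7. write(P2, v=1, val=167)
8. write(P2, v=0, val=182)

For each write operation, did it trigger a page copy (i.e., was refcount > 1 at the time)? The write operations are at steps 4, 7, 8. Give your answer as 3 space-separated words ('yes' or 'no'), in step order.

Op 1: fork(P0) -> P1. 2 ppages; refcounts: pp0:2 pp1:2
Op 2: read(P1, v1) -> 39. No state change.
Op 3: read(P1, v1) -> 39. No state change.
Op 4: write(P1, v0, 178). refcount(pp0)=2>1 -> COPY to pp2. 3 ppages; refcounts: pp0:1 pp1:2 pp2:1
Op 5: fork(P0) -> P2. 3 ppages; refcounts: pp0:2 pp1:3 pp2:1
Op 6: fork(P1) -> P3. 3 ppages; refcounts: pp0:2 pp1:4 pp2:2
Op 7: write(P2, v1, 167). refcount(pp1)=4>1 -> COPY to pp3. 4 ppages; refcounts: pp0:2 pp1:3 pp2:2 pp3:1
Op 8: write(P2, v0, 182). refcount(pp0)=2>1 -> COPY to pp4. 5 ppages; refcounts: pp0:1 pp1:3 pp2:2 pp3:1 pp4:1

yes yes yes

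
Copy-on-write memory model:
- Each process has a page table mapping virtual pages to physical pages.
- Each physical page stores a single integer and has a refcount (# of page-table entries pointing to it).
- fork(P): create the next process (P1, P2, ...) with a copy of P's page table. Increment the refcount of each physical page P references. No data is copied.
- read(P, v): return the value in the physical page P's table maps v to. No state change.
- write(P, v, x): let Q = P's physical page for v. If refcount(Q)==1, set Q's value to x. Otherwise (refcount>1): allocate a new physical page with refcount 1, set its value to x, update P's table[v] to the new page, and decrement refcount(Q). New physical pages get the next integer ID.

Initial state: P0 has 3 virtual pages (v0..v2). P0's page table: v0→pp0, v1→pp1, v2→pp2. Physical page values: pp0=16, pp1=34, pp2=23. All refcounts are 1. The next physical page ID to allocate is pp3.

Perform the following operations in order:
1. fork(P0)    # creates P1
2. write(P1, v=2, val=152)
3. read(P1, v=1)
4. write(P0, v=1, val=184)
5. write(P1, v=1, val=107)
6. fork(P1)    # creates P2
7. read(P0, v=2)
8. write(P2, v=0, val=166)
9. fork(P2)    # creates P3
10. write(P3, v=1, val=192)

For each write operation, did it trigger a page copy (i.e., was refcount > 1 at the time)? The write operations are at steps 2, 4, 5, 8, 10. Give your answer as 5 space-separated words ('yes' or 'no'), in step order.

Op 1: fork(P0) -> P1. 3 ppages; refcounts: pp0:2 pp1:2 pp2:2
Op 2: write(P1, v2, 152). refcount(pp2)=2>1 -> COPY to pp3. 4 ppages; refcounts: pp0:2 pp1:2 pp2:1 pp3:1
Op 3: read(P1, v1) -> 34. No state change.
Op 4: write(P0, v1, 184). refcount(pp1)=2>1 -> COPY to pp4. 5 ppages; refcounts: pp0:2 pp1:1 pp2:1 pp3:1 pp4:1
Op 5: write(P1, v1, 107). refcount(pp1)=1 -> write in place. 5 ppages; refcounts: pp0:2 pp1:1 pp2:1 pp3:1 pp4:1
Op 6: fork(P1) -> P2. 5 ppages; refcounts: pp0:3 pp1:2 pp2:1 pp3:2 pp4:1
Op 7: read(P0, v2) -> 23. No state change.
Op 8: write(P2, v0, 166). refcount(pp0)=3>1 -> COPY to pp5. 6 ppages; refcounts: pp0:2 pp1:2 pp2:1 pp3:2 pp4:1 pp5:1
Op 9: fork(P2) -> P3. 6 ppages; refcounts: pp0:2 pp1:3 pp2:1 pp3:3 pp4:1 pp5:2
Op 10: write(P3, v1, 192). refcount(pp1)=3>1 -> COPY to pp6. 7 ppages; refcounts: pp0:2 pp1:2 pp2:1 pp3:3 pp4:1 pp5:2 pp6:1

yes yes no yes yes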